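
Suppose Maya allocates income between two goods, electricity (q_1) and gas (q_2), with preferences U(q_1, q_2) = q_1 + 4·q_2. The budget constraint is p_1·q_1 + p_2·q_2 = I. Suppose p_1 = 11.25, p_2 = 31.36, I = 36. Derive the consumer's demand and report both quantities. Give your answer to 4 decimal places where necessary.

Perfect substitutes: compare marginal utility per dollar. 1/p_1 vs 4/p_2 → 0.0889 vs 0.1276.
q_2 gives more utility per dollar, so spend all income on q_2: q_2* = I/p_2, q_1* = 0.
Numerically: q_1* = 0, q_2* = 1.148.

q_1* = 0, q_2* = 1.148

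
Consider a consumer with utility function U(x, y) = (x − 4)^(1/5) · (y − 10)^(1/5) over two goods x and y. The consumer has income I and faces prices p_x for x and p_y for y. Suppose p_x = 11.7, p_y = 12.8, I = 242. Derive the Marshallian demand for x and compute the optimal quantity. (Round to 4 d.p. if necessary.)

x* = 6.8718

This is Cobb-Douglas in (x−4, y−10): tangency gives 0.2·p_y·(y−10) = 0.2·p_x·(x−4).
Substituting into the budget: x* = 4 + 0.5·(I − 4·p_x − 10·p_y)/p_x, and y* = 10 + 0.5·(…)/p_y.
Discretionary income = 242 − 4·11.7 − 10·12.8 = 67.2; x* = 4 + 0.5·67.2/11.7 = 6.8718.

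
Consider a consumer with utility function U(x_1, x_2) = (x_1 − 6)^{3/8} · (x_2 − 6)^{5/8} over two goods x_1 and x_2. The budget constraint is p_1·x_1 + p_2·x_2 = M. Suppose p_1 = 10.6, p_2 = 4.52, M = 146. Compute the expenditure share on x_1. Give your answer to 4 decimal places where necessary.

Substituting into the budget: x_1* = 6 + 0.375·(M − 6·p_1 − 6·p_2)/p_1, and x_2* = 6 + 0.625·(…)/p_2.
Discretionary income = 146 − 6·10.6 − 6·4.52 = 55.28; x_1* = 6 + 0.375·55.28/10.6 = 7.9557; x_2* = 6 + 0.625·55.28/4.52 = 13.6438.
Expenditure on x_1: 10.6·7.9557 = 84.33; share = 0.5776.

share on x_1 = 0.5776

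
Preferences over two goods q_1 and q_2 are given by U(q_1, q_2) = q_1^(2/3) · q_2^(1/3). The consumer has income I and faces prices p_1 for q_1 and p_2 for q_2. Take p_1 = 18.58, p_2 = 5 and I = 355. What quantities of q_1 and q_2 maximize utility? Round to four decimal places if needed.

Demand: q_1*(p_1,p_2,I) = 2/3·I/p_1 and q_2* = 1/3·I/p_2.
At p_1=18.58, p_2=5, I=355: q_1* = 2/3·355/18.58 = 12.7377, q_2* = 23.6667.

q_1* = 12.7377, q_2* = 23.6667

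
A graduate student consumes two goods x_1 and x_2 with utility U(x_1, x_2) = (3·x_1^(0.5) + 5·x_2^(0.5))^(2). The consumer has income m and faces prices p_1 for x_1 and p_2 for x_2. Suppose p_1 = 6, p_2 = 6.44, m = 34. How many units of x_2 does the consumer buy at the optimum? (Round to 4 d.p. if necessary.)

From the CES first-order condition, (3/5)·(x_2/x_1)^(0.5) = p_1/p_2.
Solve for the ratio: x_2/x_1 = [(5/3)·p_1/p_2]^(2).
With the ratio pinned down, the budget gives x_1* = m/(p_1 + p_2·(x_2/x_1)) and x_2* = (x_2/x_1)·x_1*.
Numerically x_2/x_1 = 2.411172, so x_1* = 34/(6 + 6.44·2.411172) = 1.5793 and x_2* = 2.411172·1.5793 = 3.8081.

x_2* = 3.8081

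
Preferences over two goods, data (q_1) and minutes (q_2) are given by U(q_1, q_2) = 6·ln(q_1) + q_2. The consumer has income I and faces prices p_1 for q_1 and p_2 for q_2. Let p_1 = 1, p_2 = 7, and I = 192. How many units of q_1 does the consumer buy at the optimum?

q_1* = 42

Set MRS = p_1/p_2: (6/q_1)/1 = p_1/p_2.
So q_1*(p_1,p_2) = 6·p_2/p_1, independent of income; and q_2* = (I − 6·p_2)/p_2.
At the given prices: q_1* = 6·7/1 = 42.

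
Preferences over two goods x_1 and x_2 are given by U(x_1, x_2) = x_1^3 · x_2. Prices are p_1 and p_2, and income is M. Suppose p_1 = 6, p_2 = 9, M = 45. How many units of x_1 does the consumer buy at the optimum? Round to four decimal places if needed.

x_1* = 5.625

Demand: x_1*(p_1,p_2,M) = 0.75·M/p_1 and x_2* = 0.25·M/p_2.
At p_1=6, p_2=9, M=45: x_1* = 0.75·45/6 = 5.625.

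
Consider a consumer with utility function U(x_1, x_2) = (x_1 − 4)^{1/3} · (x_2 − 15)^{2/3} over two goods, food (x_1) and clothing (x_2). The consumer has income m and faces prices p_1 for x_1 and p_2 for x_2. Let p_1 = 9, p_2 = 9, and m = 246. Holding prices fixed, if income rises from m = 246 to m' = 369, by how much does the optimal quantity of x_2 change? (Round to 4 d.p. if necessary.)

This is Cobb-Douglas in (x_1−4, x_2−15): tangency gives 1/3·p_2·(x_2−15) = 2/3·p_1·(x_1−4).
Substituting into the budget: x_1* = 4 + 1/3·(m − 4·p_1 − 15·p_2)/p_1, and x_2* = 15 + 2/3·(…)/p_2.
Discretionary income = 246 − 4·9 − 15·9 = 75; x_2* = 15 + 2/3·75/9 = 20.5556.
At m' = 369: x_2* = 29.6667. Change: 29.6667 − 20.5556 = 9.1111.

Δx_2* = 9.1111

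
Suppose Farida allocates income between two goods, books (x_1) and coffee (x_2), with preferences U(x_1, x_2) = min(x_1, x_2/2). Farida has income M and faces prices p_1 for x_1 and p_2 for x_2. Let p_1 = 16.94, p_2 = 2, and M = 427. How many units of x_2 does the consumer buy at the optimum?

x_2* = 40.7832

With perfect complements, no substitution: consume in ratio x_1:x_2 = 1:2.
Budget: p_1·x_1 + p_2·2·x_1 = M, so (p_1 + 2·p_2)·x_1 = M.
Demand: x_1*(p_1,p_2,M) = M/(p_1 + 2·p_2), x_2* = 2·M/(p_1 + 2·p_2).
Here 16.94 + 2·2 = 20.94, giving x_2* = 40.7832.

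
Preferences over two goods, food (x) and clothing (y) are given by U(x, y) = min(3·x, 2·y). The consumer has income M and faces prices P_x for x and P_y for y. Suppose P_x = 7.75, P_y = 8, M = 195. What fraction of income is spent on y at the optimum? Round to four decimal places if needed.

Leontief preferences: the optimum is at the kink where x/2 = y/3, i.e. y = (3/2)·x.
Budget: P_x·x + P_y·(3/2)·x = M, so (2·P_x + 3·P_y)·x = 2·M.
Demand: x*(P_x,P_y,M) = 2·M/(2·P_x + 3·P_y), y* = 3·M/(2·P_x + 3·P_y).
Here 2·7.75 + 3·8 = 39.5, giving x* = 9.8734 and y* = 14.8101.
Expenditure on y: 8·14.8101 = 118.481; share = 0.6076.

share on y = 0.6076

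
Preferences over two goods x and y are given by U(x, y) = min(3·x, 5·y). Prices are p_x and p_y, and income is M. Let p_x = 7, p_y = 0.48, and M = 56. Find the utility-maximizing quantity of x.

With perfect complements, no substitution: consume in ratio x:y = 5:3.
Budget: p_x·x + p_y·(3/5)·x = M, so (5·p_x + 3·p_y)·x = 5·M.
Demand: x*(p_x,p_y,M) = 5·M/(5·p_x + 3·p_y), y* = 3·M/(5·p_x + 3·p_y).
Here 5·7 + 3·0.48 = 36.44, giving x* = 7.6839.

x* = 7.6839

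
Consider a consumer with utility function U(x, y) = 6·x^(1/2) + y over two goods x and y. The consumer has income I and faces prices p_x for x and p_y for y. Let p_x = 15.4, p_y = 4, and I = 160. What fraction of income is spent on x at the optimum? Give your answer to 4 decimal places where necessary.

Set MRS = p_x/p_y: 3·x^(−1/2) = p_x/p_y.
Solve: √x = 3·p_y/p_x, so x*(p_x,p_y) = (3·p_y/p_x)², and y* = (I − p_x·x*)/p_y.
Plugging in: x* = (3·4/15.4)² = 0.6072, y* = 37.6623.
Expenditure on x: 15.4·0.6072 = 9.3506; share = 0.0584.

share on x = 0.0584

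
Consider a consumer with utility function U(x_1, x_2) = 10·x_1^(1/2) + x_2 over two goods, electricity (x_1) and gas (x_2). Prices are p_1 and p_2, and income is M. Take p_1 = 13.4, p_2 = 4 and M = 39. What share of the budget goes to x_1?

Utility is quasi-linear in x_2; the FOC for x_1 is 5/√x_1 = p_1/p_2.
Thus x_1* = (5·p_2/p_1)² — independent of M — with the rest of income spent on x_2.
Plugging in: x_1* = (5·4/13.4)² = 2.2277, x_2* = 2.2873.
Expenditure on x_1: 13.4·2.2277 = 29.8507; share = 0.7654.

share on x_1 = 0.7654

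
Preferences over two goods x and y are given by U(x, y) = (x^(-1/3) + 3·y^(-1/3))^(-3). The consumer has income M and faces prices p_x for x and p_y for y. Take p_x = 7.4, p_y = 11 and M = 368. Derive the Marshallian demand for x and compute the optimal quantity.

x* = 14.1399

MRS = MU_x/MU_y = (1/3)·(y/x)^(4/3). Set equal to p_x/p_y.
Solve for the ratio: y/x = [3·p_x/p_y]^(0.75).
Substitute y = (y/x)·x into the budget: x* = M/(p_x + p_y·(y/x)).
Numerically y/x = 1.693247, so x* = 368/(7.4 + 11·1.693247) = 14.1399.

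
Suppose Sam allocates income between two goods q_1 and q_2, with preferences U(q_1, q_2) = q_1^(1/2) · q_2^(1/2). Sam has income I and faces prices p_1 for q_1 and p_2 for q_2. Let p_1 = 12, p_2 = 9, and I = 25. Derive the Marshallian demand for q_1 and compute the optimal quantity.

q_1* = 1.0417

Tangency: MRS = q_2/q_1 = p_1/p_2.
So 0.5·p_2·q_2 = 0.5·p_1·q_1; combined with the budget, a share 0.5 of income goes to q_1.
Demand: q_1*(p_1,p_2,I) = 0.5·I/p_1 and q_2* = 0.5·I/p_2.
At p_1=12, p_2=9, I=25: q_1* = 0.5·25/12 = 1.0417.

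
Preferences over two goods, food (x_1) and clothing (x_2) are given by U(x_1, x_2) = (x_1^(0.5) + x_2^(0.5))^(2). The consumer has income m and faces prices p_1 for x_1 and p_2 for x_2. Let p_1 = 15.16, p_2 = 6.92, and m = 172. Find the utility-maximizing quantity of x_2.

x_2* = 17.0656

MU_x_1 ∝ x_1^(-0.5), MU_x_2 ∝ x_2^(-0.5), so MRS = (x_2/x_1)^(0.5) = p_1/p_2.
Hence x_2/x_1 = (p_1/p_2)^(1/(0.5)), i.e. raised to the 2 power.
With the ratio pinned down, the budget gives x_1* = m/(p_1 + p_2·(x_2/x_1)) and x_2* = (x_2/x_1)·x_1*.
Numerically x_2/x_1 = 4.799392, so x_1* = 172/(15.16 + 6.92·4.799392) = 3.5558 and x_2* = 4.799392·3.5558 = 17.0656.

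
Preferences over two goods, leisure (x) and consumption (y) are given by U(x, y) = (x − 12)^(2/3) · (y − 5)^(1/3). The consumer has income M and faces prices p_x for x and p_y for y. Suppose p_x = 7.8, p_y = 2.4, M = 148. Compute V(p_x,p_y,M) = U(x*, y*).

V = 4.2605

This is Cobb-Douglas in (x−12, y−5): tangency gives 2/3·p_y·(y−5) = 1/3·p_x·(x−12).
After buying the subsistence bundle (12, 5), a share 2/3 of the remaining income goes to x: x* = 12 + 2/3·(M − 12p_x − 5p_y)/p_x.
Discretionary income = 148 − 12·7.8 − 5·2.4 = 42.4; x* = 12 + 2/3·42.4/7.8 = 15.6239; y* = 5 + 1/3·42.4/2.4 = 10.8889.
Utility at the optimum: U(15.6239, 10.8889) = 4.2605.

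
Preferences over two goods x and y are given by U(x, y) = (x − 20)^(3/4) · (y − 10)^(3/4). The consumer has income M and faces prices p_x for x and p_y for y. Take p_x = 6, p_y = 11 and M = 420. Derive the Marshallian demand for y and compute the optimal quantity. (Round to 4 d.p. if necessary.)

y* = 18.6364

MRS = (y−10)/(x−20). Tangency with p_x/p_y gives y−10 = (p_x/p_y)·(x−20).
Substituting into the budget: x* = 20 + 0.5·(M − 20·p_x − 10·p_y)/p_x, and y* = 10 + 0.5·(…)/p_y.
Discretionary income = 420 − 20·6 − 10·11 = 190; y* = 10 + 0.5·190/11 = 18.6364.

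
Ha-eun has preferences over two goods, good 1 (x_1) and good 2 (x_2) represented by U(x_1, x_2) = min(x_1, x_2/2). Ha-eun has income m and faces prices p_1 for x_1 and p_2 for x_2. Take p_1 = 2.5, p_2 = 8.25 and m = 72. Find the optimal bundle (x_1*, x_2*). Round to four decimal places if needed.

Demand: x_1*(p_1,p_2,m) = m/(p_1 + 2·p_2), x_2* = 2·m/(p_1 + 2·p_2).
Here 2.5 + 2·8.25 = 19, giving x_1* = 3.7895 and x_2* = 7.5789.

x_1* = 3.7895, x_2* = 7.5789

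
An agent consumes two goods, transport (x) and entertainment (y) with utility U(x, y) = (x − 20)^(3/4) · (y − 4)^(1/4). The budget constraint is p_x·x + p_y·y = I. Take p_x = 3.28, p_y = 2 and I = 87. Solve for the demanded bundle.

x* = 23.064, y* = 5.675

Let x' = x−20, y' = y−4. MRS = 3·y'/x' = p_x/p_y.
After buying the subsistence bundle (20, 4), a share 0.75 of the remaining income goes to x: x* = 20 + 0.75·(I − 20p_x − 4p_y)/p_x.
Discretionary income = 87 − 20·3.28 − 4·2 = 13.4; x* = 20 + 0.75·13.4/3.28 = 23.064; y* = 4 + 0.25·13.4/2 = 5.675.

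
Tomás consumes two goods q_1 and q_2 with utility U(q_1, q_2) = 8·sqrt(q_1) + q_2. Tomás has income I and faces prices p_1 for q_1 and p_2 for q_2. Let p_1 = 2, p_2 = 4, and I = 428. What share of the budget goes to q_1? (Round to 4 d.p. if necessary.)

Set MRS = p_1/p_2: 4·q_1^(−1/2) = p_1/p_2.
Thus q_1* = (4·p_2/p_1)² — independent of I — with the rest of income spent on q_2.
Plugging in: q_1* = (4·4/2)² = 64, q_2* = 75.
Expenditure on q_1: 2·64 = 128; share = 0.2991.

share on q_1 = 0.2991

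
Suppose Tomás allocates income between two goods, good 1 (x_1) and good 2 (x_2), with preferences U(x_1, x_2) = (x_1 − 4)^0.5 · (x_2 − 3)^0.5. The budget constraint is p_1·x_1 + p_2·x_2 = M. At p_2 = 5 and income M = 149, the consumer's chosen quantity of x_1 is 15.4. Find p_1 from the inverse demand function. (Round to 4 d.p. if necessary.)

p_1 = 5

This is Cobb-Douglas in (x_1−4, x_2−3): tangency gives 0.5·p_2·(x_2−3) = 0.5·p_1·(x_1−4).
After buying the subsistence bundle (4, 3), a share 0.5 of the remaining income goes to x_1: x_1* = 4 + 0.5·(M − 4p_1 − 3p_2)/p_1.
Set x_1* = 15.4 in the demand function and solve for p_1: p_1 = 5.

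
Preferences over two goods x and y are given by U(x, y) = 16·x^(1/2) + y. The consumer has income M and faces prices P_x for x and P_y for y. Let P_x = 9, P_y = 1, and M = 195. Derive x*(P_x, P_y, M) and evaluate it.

x* = 0.7901

Utility is quasi-linear in y; the FOC for x is 8/√x = P_x/P_y.
Solve: √x = 8·P_y/P_x, so x*(P_x,P_y) = (8·P_y/P_x)², and y* = (M − P_x·x*)/P_y.
Plugging in: x* = (8·1/9)² = 0.7901.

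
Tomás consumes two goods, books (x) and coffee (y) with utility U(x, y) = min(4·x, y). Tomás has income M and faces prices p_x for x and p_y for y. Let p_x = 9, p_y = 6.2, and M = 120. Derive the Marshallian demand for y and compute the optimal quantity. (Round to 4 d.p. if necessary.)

y* = 14.2012

Leontief preferences: the optimum is at the kink where x/1 = y/4, i.e. y = 4·x.
Budget: p_x·x + p_y·4·x = M, so (p_x + 4·p_y)·x = M.
Demand: x*(p_x,p_y,M) = M/(p_x + 4·p_y), y* = 4·M/(p_x + 4·p_y).
Here 9 + 4·6.2 = 33.8, giving y* = 14.2012.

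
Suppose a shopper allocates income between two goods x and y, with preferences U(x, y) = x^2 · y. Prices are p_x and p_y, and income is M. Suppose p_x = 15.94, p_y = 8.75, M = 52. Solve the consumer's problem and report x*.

x* = 2.1748

MU_x/MU_y = (2·y)/(x); tangency sets this equal to p_x/p_y.
So 2·p_y·y = p_x·x; combined with the budget, a share 2/3 of income goes to x.
Demand: x*(p_x,p_y,M) = 2/3·M/p_x and y* = 1/3·M/p_y.
At p_x=15.94, p_y=8.75, M=52: x* = 2/3·52/15.94 = 2.1748.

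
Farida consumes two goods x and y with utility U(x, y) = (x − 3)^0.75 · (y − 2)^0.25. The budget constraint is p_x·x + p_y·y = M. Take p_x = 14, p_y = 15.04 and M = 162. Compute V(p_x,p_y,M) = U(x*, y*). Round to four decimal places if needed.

V = 3.5953

Discretionary income = 162 − 3·14 − 2·15.04 = 89.92; x* = 3 + 0.75·89.92/14 = 7.8171; y* = 2 + 0.25·89.92/15.04 = 3.4947.
Utility at the optimum: U(7.8171, 3.4947) = 3.5953.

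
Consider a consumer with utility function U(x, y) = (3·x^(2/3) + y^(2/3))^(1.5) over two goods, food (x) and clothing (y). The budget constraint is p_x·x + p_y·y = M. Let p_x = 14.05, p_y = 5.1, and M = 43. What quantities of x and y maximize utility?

MU_x ∝ 3·x^(-1/3), MU_y ∝ y^(-1/3), so MRS = 3·(y/x)^(1/3) = p_x/p_y.
Hence y/x = ((1/3)·p_x/p_y)^(1/(1/3)), i.e. raised to the 3 power.
With the ratio pinned down, the budget gives x* = M/(p_x + p_y·(y/x)) and y* = (y/x)·x*.
Numerically y/x = 0.774381, so x* = 43/(14.05 + 5.1·0.774381) = 2.389 and y* = 0.774381·2.389 = 1.85.

x* = 2.389, y* = 1.85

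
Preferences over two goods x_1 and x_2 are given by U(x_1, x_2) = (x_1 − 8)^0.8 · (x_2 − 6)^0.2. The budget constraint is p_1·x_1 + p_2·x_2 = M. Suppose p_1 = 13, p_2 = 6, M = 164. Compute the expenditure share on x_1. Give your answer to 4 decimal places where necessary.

MRS = 4·(x_2−6)/(x_1−8). Tangency with p_1/p_2 gives x_2−6 = (1/4)·(p_1/p_2)·(x_1−8).
After buying the subsistence bundle (8, 6), a share 0.8 of the remaining income goes to x_1: x_1* = 8 + 0.8·(M − 8p_1 − 6p_2)/p_1.
Discretionary income = 164 − 8·13 − 6·6 = 24; x_1* = 8 + 0.8·24/13 = 9.4769; x_2* = 6 + 0.2·24/6 = 6.8.
Expenditure on x_1: 13·9.4769 = 123.2; share = 0.7512.

share on x_1 = 0.7512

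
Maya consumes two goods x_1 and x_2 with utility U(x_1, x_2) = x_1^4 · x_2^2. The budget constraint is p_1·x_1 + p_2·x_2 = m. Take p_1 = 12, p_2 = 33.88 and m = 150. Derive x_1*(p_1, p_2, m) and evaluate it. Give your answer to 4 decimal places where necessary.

The MRS is 2·x_2/x_1. Set MRS = p_1/p_2.
Rearranging, p_2·x_2 = (1/2)·p_1·x_1. Substituting into the budget gives p_1·x_1·(1 + (1/2)) = m.
Demand: x_1*(p_1,p_2,m) = 2/3·m/p_1 and x_2* = 1/3·m/p_2.
At p_1=12, p_2=33.88, m=150: x_1* = 2/3·150/12 = 8.3333.

x_1* = 8.3333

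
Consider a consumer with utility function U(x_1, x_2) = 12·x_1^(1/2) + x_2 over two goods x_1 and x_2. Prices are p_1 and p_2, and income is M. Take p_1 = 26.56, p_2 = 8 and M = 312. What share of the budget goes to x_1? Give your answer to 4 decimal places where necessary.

MU_x_1 = 6/√x_1, MU_x_2 = 1. Tangency: 6/√x_1 = p_1/p_2.
Thus x_1* = (6·p_2/p_1)² — independent of M — with the rest of income spent on x_2.
Plugging in: x_1* = (6·8/26.56)² = 3.2661, x_2* = 28.1566.
Expenditure on x_1: 26.56·3.2661 = 86.747; share = 0.278.

share on x_1 = 0.278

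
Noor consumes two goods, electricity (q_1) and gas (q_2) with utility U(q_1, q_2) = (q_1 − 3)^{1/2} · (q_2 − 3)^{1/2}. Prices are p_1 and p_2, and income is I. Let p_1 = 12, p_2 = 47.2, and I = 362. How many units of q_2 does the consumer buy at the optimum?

q_2* = 4.9534

MRS = (q_2−3)/(q_1−3). Tangency with p_1/p_2 gives q_2−3 = (p_1/p_2)·(q_1−3).
Substituting into the budget: q_1* = 3 + 0.5·(I − 3·p_1 − 3·p_2)/p_1, and q_2* = 3 + 0.5·(…)/p_2.
Discretionary income = 362 − 3·12 − 3·47.2 = 184.4; q_2* = 3 + 0.5·184.4/47.2 = 4.9534.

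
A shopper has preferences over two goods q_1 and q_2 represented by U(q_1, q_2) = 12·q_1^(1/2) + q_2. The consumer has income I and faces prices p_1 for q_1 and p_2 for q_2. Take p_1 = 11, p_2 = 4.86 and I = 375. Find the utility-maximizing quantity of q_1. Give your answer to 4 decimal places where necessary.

MU_q_1 = 6/√q_1, MU_q_2 = 1. Tangency: 6/√q_1 = p_1/p_2.
Thus q_1* = (6·p_2/p_1)² — independent of I — with the rest of income spent on q_2.
Plugging in: q_1* = (6·4.86/11)² = 7.0273.

q_1* = 7.0273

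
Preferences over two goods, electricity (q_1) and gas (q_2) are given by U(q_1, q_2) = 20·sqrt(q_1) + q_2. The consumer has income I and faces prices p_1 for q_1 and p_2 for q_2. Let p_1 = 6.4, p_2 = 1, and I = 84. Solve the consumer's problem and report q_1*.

Thus q_1* = (10·p_2/p_1)² — independent of I — with the rest of income spent on q_2.
Plugging in: q_1* = (10·1/6.4)² = 2.4414.

q_1* = 2.4414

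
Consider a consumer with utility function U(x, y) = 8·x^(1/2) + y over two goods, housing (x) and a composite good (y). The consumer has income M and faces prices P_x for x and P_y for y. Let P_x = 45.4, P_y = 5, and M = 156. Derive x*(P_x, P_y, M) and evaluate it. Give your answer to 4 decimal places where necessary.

x* = 0.1941

Utility is quasi-linear in y; the FOC for x is 4/√x = P_x/P_y.
Solve: √x = 4·P_y/P_x, so x*(P_x,P_y) = (4·P_y/P_x)², and y* = (M − P_x·x*)/P_y.
Plugging in: x* = (4·5/45.4)² = 0.1941.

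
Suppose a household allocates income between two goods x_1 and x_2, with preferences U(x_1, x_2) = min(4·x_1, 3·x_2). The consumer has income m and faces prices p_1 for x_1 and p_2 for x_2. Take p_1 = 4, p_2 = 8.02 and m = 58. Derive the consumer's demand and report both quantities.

x_1* = 3.9474, x_2* = 5.2632

With perfect complements, no substitution: consume in ratio x_1:x_2 = 3:4.
Budget: p_1·x_1 + p_2·(4/3)·x_1 = m, so (3·p_1 + 4·p_2)·x_1 = 3·m.
Demand: x_1*(p_1,p_2,m) = 3·m/(3·p_1 + 4·p_2), x_2* = 4·m/(3·p_1 + 4·p_2).
Here 3·4 + 4·8.02 = 44.08, giving x_1* = 3.9474 and x_2* = 5.2632.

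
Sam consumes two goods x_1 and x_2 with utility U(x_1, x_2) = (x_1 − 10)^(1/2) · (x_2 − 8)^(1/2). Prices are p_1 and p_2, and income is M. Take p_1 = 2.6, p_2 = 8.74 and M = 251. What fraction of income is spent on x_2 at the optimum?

share on x_2 = 0.5875

This is Cobb-Douglas in (x_1−10, x_2−8): tangency gives 0.5·p_2·(x_2−8) = 0.5·p_1·(x_1−10).
Substituting into the budget: x_1* = 10 + 0.5·(M − 10·p_1 − 8·p_2)/p_1, and x_2* = 8 + 0.5·(…)/p_2.
Discretionary income = 251 − 10·2.6 − 8·8.74 = 155.08; x_1* = 10 + 0.5·155.08/2.6 = 39.8231; x_2* = 8 + 0.5·155.08/8.74 = 16.8719.
Expenditure on x_2: 8.74·16.8719 = 147.46; share = 0.5875.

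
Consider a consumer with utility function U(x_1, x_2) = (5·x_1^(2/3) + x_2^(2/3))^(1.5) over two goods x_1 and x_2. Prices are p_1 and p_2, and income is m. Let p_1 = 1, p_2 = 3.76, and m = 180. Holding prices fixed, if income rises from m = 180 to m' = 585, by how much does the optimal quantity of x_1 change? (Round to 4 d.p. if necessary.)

Numerically x_2/x_1 = 0.00015, so x_1* = 180/(1 + 3.76·0.00015) = 179.8982.
At m' = 585: x_1* = 584.6692. Change: 584.6692 − 179.8982 = 404.771.

Δx_1* = 404.771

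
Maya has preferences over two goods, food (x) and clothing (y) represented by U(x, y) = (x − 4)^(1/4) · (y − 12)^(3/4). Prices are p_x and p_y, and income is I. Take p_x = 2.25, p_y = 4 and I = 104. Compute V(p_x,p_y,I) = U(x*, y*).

V = 7.7319

This is Cobb-Douglas in (x−4, y−12): tangency gives 0.25·p_y·(y−12) = 0.75·p_x·(x−4).
After buying the subsistence bundle (4, 12), a share 0.25 of the remaining income goes to x: x* = 4 + 0.25·(I − 4p_x − 12p_y)/p_x.
Discretionary income = 104 − 4·2.25 − 12·4 = 47; x* = 4 + 0.25·47/2.25 = 9.2222; y* = 12 + 0.75·47/4 = 20.8125.
Utility at the optimum: U(9.2222, 20.8125) = 7.7319.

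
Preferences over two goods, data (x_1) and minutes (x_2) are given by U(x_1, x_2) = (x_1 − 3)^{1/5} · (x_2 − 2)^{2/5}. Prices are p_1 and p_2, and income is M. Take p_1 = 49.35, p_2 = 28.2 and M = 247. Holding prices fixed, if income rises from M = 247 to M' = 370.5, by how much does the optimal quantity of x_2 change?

After buying the subsistence bundle (3, 2), a share 1/3 of the remaining income goes to x_1: x_1* = 3 + 1/3·(M − 3p_1 − 2p_2)/p_1.
Discretionary income = 247 − 3·49.35 − 2·28.2 = 42.55; x_2* = 2 + 2/3·42.55/28.2 = 3.0059.
At M' = 370.5: x_2* = 5.9255. Change: 5.9255 − 3.0059 = 2.9196.

Δx_2* = 2.9196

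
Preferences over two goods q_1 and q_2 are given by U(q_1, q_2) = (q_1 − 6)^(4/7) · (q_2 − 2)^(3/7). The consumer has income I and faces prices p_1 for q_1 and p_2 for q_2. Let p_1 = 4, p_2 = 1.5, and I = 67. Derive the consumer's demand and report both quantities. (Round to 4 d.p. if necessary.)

q_1* = 11.7143, q_2* = 13.4286

Discretionary income = 67 − 6·4 − 2·1.5 = 40; q_1* = 6 + 4/7·40/4 = 11.7143; q_2* = 2 + 3/7·40/1.5 = 13.4286.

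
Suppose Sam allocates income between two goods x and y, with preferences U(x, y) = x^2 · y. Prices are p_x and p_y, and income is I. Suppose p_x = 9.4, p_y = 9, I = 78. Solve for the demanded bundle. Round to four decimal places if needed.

x* = 5.5319, y* = 2.8889

MU_x/MU_y = (2·y)/(x); tangency sets this equal to p_x/p_y.
So 2·p_y·y = p_x·x; combined with the budget, a share 2/3 of income goes to x.
Demand: x*(p_x,p_y,I) = 2/3·I/p_x and y* = 1/3·I/p_y.
At p_x=9.4, p_y=9, I=78: x* = 2/3·78/9.4 = 5.5319, y* = 2.8889.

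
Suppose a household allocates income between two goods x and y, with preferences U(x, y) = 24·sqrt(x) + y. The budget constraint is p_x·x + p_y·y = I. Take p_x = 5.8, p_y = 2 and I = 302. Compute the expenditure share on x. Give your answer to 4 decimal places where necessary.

MU_x = 12/√x, MU_y = 1. Tangency: 12/√x = p_x/p_y.
Thus x* = (12·p_y/p_x)² — independent of I — with the rest of income spent on y.
Plugging in: x* = (12·2/5.8)² = 17.1225, y* = 101.3448.
Expenditure on x: 5.8·17.1225 = 99.3103; share = 0.3288.

share on x = 0.3288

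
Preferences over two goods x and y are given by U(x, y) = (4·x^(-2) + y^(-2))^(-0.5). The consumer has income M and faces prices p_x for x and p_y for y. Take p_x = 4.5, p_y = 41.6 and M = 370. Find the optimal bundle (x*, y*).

MRS = MU_x/MU_y = 4·(y/x)^(3). Set equal to p_x/p_y.
Solve for the ratio: y/x = [(1/4)·p_x/p_y]^(1/3).
Substitute y = (y/x)·x into the budget: x* = M/(p_x + p_y·(y/x)).
Numerically y/x = 0.30016, so x* = 370/(4.5 + 41.6·0.30016) = 21.7818 and y* = 0.30016·21.7818 = 6.538.

x* = 21.7818, y* = 6.538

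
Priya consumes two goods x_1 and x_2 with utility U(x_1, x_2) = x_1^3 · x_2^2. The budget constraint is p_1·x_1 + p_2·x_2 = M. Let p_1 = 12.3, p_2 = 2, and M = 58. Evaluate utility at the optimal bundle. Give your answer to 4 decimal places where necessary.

V = 3047.4625

The MRS is (3/2)·x_2/x_1. Set MRS = p_1/p_2.
So 3·p_2·x_2 = 2·p_1·x_1; combined with the budget, a share 0.6 of income goes to x_1.
Demand: x_1*(p_1,p_2,M) = 0.6·M/p_1 and x_2* = 0.4·M/p_2.
At p_1=12.3, p_2=2, M=58: x_1* = 0.6·58/12.3 = 2.8293, x_2* = 11.6.
Utility at the optimum: U(2.8293, 11.6) = 3047.4625.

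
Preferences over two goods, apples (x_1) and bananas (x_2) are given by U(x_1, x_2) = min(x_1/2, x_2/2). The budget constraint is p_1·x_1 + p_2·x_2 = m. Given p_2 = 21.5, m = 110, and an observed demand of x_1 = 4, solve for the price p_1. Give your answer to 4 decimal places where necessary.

Leontief preferences: the optimum is at the kink where x_1/2 = x_2/2, i.e. x_2 = x_1.
Budget: p_1·x_1 + p_2·x_1 = m, so (2·p_1 + 2·p_2)·x_1 = 2·m.
Demand: x_1*(p_1,p_2,m) = 2·m/(2·p_1 + 2·p_2), x_2* = 2·m/(2·p_1 + 2·p_2).
Set x_1* = 4 in the demand function and solve for p_1: p_1 = 6.

p_1 = 6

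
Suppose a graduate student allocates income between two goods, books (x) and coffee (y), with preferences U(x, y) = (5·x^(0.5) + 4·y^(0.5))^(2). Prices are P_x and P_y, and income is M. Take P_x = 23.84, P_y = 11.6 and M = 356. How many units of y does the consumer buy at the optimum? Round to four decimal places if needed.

From the CES first-order condition, (5/4)·(y/x)^(0.5) = P_x/P_y.
Solve for the ratio: y/x = [(4/5)·P_x/P_y]^(2).
With the ratio pinned down, the budget gives x* = M/(P_x + P_y·(y/x)) and y* = (y/x)·x*.
Numerically y/x = 2.70319, so x* = 356/(23.84 + 11.6·2.70319) = 6.4496 and y* = 2.70319·6.4496 = 17.4346.

y* = 17.4346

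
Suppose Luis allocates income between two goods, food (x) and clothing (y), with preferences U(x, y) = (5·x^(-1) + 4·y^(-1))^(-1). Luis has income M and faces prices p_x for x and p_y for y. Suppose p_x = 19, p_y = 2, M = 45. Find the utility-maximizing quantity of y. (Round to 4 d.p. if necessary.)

Numerically y/x = 2.75681, so x* = 45/(19 + 2·2.75681) = 1.8357 and y* = 2.75681·1.8357 = 5.0607.

y* = 5.0607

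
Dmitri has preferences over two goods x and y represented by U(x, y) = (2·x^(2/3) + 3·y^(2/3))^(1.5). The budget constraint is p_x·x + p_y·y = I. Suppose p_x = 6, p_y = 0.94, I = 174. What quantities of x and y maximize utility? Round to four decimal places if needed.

From the CES first-order condition, (2/3)·(y/x)^(1/3) = p_x/p_y.
Hence y/x = ((3/2)·p_x/p_y)^(1/(1/3)), i.e. raised to the 3 power.
Substitute y = (y/x)·x into the budget: x* = I/(p_x + p_y·(y/x)).
Numerically y/x = 877.695694, so x* = 174/(6 + 0.94·877.695694) = 0.2094 and y* = 877.695694·0.2094 = 183.7699.

x* = 0.2094, y* = 183.7699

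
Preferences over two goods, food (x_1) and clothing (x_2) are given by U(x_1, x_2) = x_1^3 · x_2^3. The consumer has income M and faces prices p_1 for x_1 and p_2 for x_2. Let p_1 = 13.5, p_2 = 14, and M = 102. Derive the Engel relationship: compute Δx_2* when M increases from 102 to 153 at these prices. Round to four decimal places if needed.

At p_1=13.5, p_2=14, M=102: x_2* = 0.5·102/14 = 3.6429.
At M' = 153: x_2* = 5.4643. Change: 5.4643 − 3.6429 = 1.8214.

Δx_2* = 1.8214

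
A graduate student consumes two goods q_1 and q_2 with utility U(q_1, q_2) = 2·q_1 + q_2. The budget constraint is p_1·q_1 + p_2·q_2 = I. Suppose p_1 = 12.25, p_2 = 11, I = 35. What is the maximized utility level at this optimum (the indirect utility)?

V = 5.7143

Linear utility — the consumer picks whichever good has higher MU/price: 2/12.25 = 0.1633 vs 1/11 = 0.0909.
q_1 gives more utility per dollar, so spend all income on q_1: q_1* = I/p_1, q_2* = 0.
Numerically: q_1* = 2.8571, q_2* = 0.
Utility at the optimum: U(2.8571, 0) = 5.7143.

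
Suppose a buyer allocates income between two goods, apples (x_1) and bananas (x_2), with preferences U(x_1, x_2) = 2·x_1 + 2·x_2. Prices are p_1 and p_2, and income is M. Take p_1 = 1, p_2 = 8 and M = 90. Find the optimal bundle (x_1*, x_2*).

Numerically: x_1* = 90, x_2* = 0.

x_1* = 90, x_2* = 0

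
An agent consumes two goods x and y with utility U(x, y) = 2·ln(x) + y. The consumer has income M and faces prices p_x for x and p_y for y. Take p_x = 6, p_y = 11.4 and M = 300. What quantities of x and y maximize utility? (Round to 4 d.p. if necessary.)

So x*(p_x,p_y) = 2·p_y/p_x, independent of income; and y* = (M − 2·p_y)/p_y.
At the given prices: x* = 2·11.4/6 = 3.8, and y* = 24.3158.

x* = 3.8, y* = 24.3158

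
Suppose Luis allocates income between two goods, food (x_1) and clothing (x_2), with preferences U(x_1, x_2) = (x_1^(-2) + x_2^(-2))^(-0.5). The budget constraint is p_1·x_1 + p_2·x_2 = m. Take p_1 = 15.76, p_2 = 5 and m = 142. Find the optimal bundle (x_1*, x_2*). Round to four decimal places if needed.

From the CES first-order condition, (x_2/x_1)^(3) = p_1/p_2.
Solve for the ratio: x_2/x_1 = [p_1/p_2]^(1/3).
Substitute x_2 = (x_2/x_1)·x_1 into the budget: x_1* = m/(p_1 + p_2·(x_2/x_1)).
Numerically x_2/x_1 = 1.466207, so x_1* = 142/(15.76 + 5·1.466207) = 6.1496 and x_2* = 1.466207·6.1496 = 9.0165.

x_1* = 6.1496, x_2* = 9.0165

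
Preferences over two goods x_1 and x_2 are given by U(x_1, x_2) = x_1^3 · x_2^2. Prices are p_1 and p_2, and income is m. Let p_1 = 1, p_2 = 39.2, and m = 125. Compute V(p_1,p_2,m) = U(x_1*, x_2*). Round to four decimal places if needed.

V = 686359.5247

Tangency: MRS = (3/2)·x_2/x_1 = p_1/p_2.
Rearranging, p_2·x_2 = (2/3)·p_1·x_1. Substituting into the budget gives p_1·x_1·(1 + (2/3)) = m.
Demand: x_1*(p_1,p_2,m) = 0.6·m/p_1 and x_2* = 0.4·m/p_2.
At p_1=1, p_2=39.2, m=125: x_1* = 0.6·125/1 = 75, x_2* = 1.2755.
Utility at the optimum: U(75, 1.2755) = 686359.5247.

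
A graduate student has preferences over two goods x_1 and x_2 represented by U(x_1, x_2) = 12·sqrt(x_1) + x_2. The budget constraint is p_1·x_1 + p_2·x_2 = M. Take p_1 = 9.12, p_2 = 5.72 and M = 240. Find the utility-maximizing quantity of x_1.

MU_x_1 = 6/√x_1, MU_x_2 = 1. Tangency: 6/√x_1 = p_1/p_2.
Thus x_1* = (6·p_2/p_1)² — independent of M — with the rest of income spent on x_2.
Plugging in: x_1* = (6·5.72/9.12)² = 14.1614.

x_1* = 14.1614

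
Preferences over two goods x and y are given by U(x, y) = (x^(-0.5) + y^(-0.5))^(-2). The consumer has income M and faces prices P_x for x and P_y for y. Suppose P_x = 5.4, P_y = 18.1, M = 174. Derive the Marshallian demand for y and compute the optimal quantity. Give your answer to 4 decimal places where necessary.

MU_x ∝ x^(-1.5), MU_y ∝ y^(-1.5), so MRS = (y/x)^(1.5) = P_x/P_y.
Solve for the ratio: y/x = [P_x/P_y]^(2/3).
Substitute y = (y/x)·x into the budget: x* = M/(P_x + P_y·(y/x)).
Numerically y/x = 0.446488, so x* = 174/(5.4 + 18.1·0.446488) = 12.9066 and y* = 0.446488·12.9066 = 5.7627.

y* = 5.7627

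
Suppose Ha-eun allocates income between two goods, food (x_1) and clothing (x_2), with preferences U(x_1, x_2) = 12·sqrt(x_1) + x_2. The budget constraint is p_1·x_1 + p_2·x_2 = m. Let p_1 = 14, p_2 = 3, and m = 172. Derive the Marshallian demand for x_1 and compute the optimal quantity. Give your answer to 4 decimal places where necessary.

Set MRS = p_1/p_2: 6·x_1^(−1/2) = p_1/p_2.
Solve: √x_1 = 6·p_2/p_1, so x_1*(p_1,p_2) = (6·p_2/p_1)², and x_2* = (m − p_1·x_1*)/p_2.
Plugging in: x_1* = (6·3/14)² = 1.6531.

x_1* = 1.6531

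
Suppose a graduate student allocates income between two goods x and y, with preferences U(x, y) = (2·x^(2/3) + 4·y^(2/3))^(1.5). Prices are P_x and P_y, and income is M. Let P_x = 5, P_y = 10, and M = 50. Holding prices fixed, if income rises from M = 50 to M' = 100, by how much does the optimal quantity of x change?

From the CES first-order condition, (1/2)·(y/x)^(1/3) = P_x/P_y.
Solve for the ratio: y/x = [2·P_x/P_y]^(3).
Substitute y = (y/x)·x into the budget: x* = M/(P_x + P_y·(y/x)).
Numerically y/x = 1, so x* = 50/(5 + 10·1) = 3.3333.
At M' = 100: x* = 6.6667. Change: 6.6667 − 3.3333 = 3.3333.

Δx* = 3.3333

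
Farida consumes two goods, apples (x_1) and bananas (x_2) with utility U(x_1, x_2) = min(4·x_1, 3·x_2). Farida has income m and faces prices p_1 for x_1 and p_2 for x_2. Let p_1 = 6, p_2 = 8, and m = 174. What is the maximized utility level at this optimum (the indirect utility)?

V = 41.76

With perfect complements, no substitution: consume in ratio x_1:x_2 = 3:4.
Budget: p_1·x_1 + p_2·(4/3)·x_1 = m, so (3·p_1 + 4·p_2)·x_1 = 3·m.
Demand: x_1*(p_1,p_2,m) = 3·m/(3·p_1 + 4·p_2), x_2* = 4·m/(3·p_1 + 4·p_2).
Here 3·6 + 4·8 = 50, giving x_1* = 10.44 and x_2* = 13.92.
Utility at the optimum: U(10.44, 13.92) = 41.76.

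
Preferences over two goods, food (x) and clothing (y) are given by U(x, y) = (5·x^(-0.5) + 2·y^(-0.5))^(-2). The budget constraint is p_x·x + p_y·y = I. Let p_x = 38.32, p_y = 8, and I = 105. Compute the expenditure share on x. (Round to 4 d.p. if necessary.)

MRS = MU_x/MU_y = (5/2)·(y/x)^(1.5). Set equal to p_x/p_y.
Hence y/x = ((2/5)·p_x/p_y)^(1/(1.5)), i.e. raised to the 2/3 power.
Substitute y = (y/x)·x into the budget: x* = I/(p_x + p_y·(y/x)).
Numerically y/x = 1.542637, so x* = 105/(38.32 + 8·1.542637) = 2.0726 and y* = 1.542637·2.0726 = 3.1973.
Expenditure on x: 38.32·2.0726 = 79.4219; share = 0.7564.

share on x = 0.7564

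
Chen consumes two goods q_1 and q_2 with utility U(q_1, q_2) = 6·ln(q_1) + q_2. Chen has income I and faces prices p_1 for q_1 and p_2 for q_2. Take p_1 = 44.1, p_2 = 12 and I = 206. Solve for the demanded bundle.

So q_1*(p_1,p_2) = 6·p_2/p_1, independent of income; and q_2* = (I − 6·p_2)/p_2.
At the given prices: q_1* = 6·12/44.1 = 1.6327, and q_2* = 11.1667.

q_1* = 1.6327, q_2* = 11.1667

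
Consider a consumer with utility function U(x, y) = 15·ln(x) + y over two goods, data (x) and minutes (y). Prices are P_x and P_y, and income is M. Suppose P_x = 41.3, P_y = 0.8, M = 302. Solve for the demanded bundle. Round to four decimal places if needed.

x* = 0.2906, y* = 362.5

MU_x = 15/x, MU_y = 1. Tangency: 15/x = P_x/P_y.
So x*(P_x,P_y) = 15·P_y/P_x, independent of income; and y* = (M − 15·P_y)/P_y.
At the given prices: x* = 15·0.8/41.3 = 0.2906, and y* = 362.5.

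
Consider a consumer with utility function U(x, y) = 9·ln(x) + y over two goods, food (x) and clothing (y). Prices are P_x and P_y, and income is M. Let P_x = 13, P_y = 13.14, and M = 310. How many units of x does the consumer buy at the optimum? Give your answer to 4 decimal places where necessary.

x* = 9.0969

MU_x = 9/x, MU_y = 1. Tangency: 9/x = P_x/P_y.
So x*(P_x,P_y) = 9·P_y/P_x, independent of income; and y* = (M − 9·P_y)/P_y.
At the given prices: x* = 9·13.14/13 = 9.0969.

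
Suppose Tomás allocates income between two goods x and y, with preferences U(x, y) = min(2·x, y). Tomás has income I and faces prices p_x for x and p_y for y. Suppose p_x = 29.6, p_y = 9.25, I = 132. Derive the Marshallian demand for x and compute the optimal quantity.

x* = 2.7443

With perfect complements, no substitution: consume in ratio x:y = 1:2.
Budget: p_x·x + p_y·2·x = I, so (p_x + 2·p_y)·x = I.
Demand: x*(p_x,p_y,I) = I/(p_x + 2·p_y), y* = 2·I/(p_x + 2·p_y).
Here 29.6 + 2·9.25 = 48.1, giving x* = 2.7443.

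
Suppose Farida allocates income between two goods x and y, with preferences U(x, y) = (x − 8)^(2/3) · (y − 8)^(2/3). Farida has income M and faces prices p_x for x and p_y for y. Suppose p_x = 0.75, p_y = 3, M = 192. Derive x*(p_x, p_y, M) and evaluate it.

x* = 116

Let x' = x−8, y' = y−8. MRS = y'/x' = p_x/p_y.
After buying the subsistence bundle (8, 8), a share 0.5 of the remaining income goes to x: x* = 8 + 0.5·(M − 8p_x − 8p_y)/p_x.
Discretionary income = 192 − 8·0.75 − 8·3 = 162; x* = 8 + 0.5·162/0.75 = 116.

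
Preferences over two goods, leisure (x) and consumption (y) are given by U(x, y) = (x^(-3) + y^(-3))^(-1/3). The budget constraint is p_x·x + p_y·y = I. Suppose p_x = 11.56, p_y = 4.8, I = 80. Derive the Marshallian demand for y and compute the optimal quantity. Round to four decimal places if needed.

y* = 5.682

With the ratio pinned down, the budget gives x* = I/(p_x + p_y·(y/x)) and y* = (y/x)·x*.
Numerically y/x = 1.245745, so x* = 80/(11.56 + 4.8·1.245745) = 4.5611 and y* = 1.245745·4.5611 = 5.682.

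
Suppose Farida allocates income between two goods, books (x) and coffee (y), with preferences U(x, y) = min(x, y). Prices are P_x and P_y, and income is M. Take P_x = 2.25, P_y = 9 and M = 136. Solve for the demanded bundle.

With perfect complements, no substitution: consume in ratio x:y = 1:1.
Budget: P_x·x + P_y·x = M, so (P_x + P_y)·x = M.
Demand: x*(P_x,P_y,M) = M/(P_x + P_y), y* = M/(P_x + P_y).
Here 2.25 + 9 = 11.25, giving x* = 12.0889 and y* = 12.0889.

x* = 12.0889, y* = 12.0889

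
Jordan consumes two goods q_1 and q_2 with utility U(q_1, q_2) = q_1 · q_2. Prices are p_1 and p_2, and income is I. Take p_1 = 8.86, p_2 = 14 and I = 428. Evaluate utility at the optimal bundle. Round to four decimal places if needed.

V = 369.2035

MU_q_1/MU_q_2 = (q_2)/(q_1); tangency sets this equal to p_1/p_2.
So p_2·q_2 = p_1·q_1; combined with the budget, a share 0.5 of income goes to q_1.
Demand: q_1*(p_1,p_2,I) = 0.5·I/p_1 and q_2* = 0.5·I/p_2.
At p_1=8.86, p_2=14, I=428: q_1* = 0.5·428/8.86 = 24.1535, q_2* = 15.2857.
Utility at the optimum: U(24.1535, 15.2857) = 369.2035.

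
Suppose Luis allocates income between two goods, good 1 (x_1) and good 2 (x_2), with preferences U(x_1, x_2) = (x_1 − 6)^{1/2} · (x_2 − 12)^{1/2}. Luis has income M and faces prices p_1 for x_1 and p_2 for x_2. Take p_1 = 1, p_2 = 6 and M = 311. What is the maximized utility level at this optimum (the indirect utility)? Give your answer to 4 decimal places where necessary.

MRS = (x_2−12)/(x_1−6). Tangency with p_1/p_2 gives x_2−12 = (p_1/p_2)·(x_1−6).
Substituting into the budget: x_1* = 6 + 0.5·(M − 6·p_1 − 12·p_2)/p_1, and x_2* = 12 + 0.5·(…)/p_2.
Discretionary income = 311 − 6·1 − 12·6 = 233; x_1* = 6 + 0.5·233/1 = 122.5; x_2* = 12 + 0.5·233/6 = 31.4167.
Utility at the optimum: U(122.5, 31.4167) = 47.5609.

V = 47.5609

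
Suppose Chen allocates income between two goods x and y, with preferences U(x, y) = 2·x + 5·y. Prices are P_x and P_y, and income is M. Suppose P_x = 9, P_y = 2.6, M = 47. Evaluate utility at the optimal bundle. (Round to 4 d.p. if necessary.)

Linear utility — the consumer picks whichever good has higher MU/price: 2/9 = 0.2222 vs 5/2.6 = 1.9231.
y gives more utility per dollar, so spend all income on y: y* = M/P_y, x* = 0.
Numerically: x* = 0, y* = 18.0769.
Utility at the optimum: U(0, 18.0769) = 90.3846.

V = 90.3846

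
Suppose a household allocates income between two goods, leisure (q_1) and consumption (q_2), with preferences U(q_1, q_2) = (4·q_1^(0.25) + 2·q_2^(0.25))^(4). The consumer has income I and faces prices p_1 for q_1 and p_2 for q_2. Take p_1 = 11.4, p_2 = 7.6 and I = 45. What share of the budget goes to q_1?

From the CES first-order condition, 2·(q_2/q_1)^(0.75) = p_1/p_2.
Solve for the ratio: q_2/q_1 = [(1/2)·p_1/p_2]^(4/3).
With the ratio pinned down, the budget gives q_1* = I/(p_1 + p_2·(q_2/q_1)) and q_2* = (q_2/q_1)·q_1*.
Numerically q_2/q_1 = 0.68142, so q_1* = 45/(11.4 + 7.6·0.68142) = 2.7143 and q_2* = 0.68142·2.7143 = 1.8496.
Expenditure on q_1: 11.4·2.7143 = 30.9431; share = 0.6876.

share on q_1 = 0.6876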